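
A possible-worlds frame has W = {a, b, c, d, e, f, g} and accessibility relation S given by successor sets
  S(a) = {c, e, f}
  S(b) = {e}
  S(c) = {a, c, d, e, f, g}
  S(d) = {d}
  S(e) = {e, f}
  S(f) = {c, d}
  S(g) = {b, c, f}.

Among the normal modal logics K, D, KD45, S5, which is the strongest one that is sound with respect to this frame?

Serial (axiom D): yes — every world has a successor (e.g. a S c).
Euclidean (axiom 5): no — a S e and a S c, but not e S c.
Transitive (axiom 4): no — a S c and c S d, but not a S d.
Reflexive (axiom T): no — a is not related to itself.
So F validates K, D; KD45 would additionally require S to be Euclidean and transitive. The strongest is D.

D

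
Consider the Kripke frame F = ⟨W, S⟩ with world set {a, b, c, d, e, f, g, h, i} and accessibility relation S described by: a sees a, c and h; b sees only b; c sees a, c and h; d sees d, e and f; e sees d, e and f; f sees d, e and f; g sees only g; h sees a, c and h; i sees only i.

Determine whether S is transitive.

Transitive: yes — every two-step S-path is closed by a direct edge.

Yes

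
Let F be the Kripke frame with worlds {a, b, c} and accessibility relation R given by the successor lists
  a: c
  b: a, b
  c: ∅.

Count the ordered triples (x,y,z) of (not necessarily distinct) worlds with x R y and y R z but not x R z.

Enumerating: (b,a,c).

1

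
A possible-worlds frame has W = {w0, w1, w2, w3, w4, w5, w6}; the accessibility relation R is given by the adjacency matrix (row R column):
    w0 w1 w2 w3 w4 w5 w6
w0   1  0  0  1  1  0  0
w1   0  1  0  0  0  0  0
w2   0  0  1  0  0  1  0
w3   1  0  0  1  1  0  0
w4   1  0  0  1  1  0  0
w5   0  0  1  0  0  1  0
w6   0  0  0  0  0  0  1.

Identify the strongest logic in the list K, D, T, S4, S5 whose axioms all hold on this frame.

Serial (axiom D): yes — every world has a successor (e.g. w0 R w0).
Reflexive (axiom T): yes — every world is R-related to itself.
Transitive (axiom 4): yes — every two-step R-path is closed by a direct edge.
Euclidean (axiom 5): yes — any two successors of a common world are R-related.
So F validates K, D, T, S4, S5. The strongest is S5.

S5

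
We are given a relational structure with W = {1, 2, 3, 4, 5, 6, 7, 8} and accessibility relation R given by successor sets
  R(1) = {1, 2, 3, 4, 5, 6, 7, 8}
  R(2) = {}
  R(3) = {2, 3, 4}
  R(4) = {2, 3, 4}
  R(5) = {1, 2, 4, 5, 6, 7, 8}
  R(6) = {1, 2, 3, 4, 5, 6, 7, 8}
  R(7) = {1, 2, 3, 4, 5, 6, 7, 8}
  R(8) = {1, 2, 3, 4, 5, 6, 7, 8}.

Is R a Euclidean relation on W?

No

Euclidean: no — 1 R 2 and 1 R 3, but not 2 R 3.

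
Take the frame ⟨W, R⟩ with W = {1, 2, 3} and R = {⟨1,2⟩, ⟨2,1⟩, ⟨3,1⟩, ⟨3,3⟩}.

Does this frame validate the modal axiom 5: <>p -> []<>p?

No

The schema 5 characterises exactly the Euclidean frames.
Euclidean: no — 1 R 2 and 1 R 2, but not 2 R 2.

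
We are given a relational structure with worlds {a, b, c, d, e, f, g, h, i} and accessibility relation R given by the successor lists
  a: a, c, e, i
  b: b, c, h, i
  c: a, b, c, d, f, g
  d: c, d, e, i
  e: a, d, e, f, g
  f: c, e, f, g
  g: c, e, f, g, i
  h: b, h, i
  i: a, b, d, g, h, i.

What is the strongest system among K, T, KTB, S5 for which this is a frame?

Reflexive (axiom T): yes — every world is R-related to itself.
Symmetric (axiom B): yes — every pair in R has its reverse in R.
Euclidean (axiom 5): no — a R c and a R e, but not c R e.
So F validates K, T, KTB; S5 would additionally require R to be Euclidean. The strongest is KTB.

KTB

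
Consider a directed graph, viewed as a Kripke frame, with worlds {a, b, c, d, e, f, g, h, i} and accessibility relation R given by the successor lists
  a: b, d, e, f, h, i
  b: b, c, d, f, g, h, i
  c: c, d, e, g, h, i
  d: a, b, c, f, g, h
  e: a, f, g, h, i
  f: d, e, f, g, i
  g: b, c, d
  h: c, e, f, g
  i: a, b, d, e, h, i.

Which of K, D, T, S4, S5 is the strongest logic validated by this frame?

Serial (axiom D): yes — every world has a successor (e.g. a R b).
Reflexive (axiom T): no — a is not related to itself.
Transitive (axiom 4): no — a R b and b R c, but not a R c.
Euclidean (axiom 5): no — a R b and a R e, but not b R e.
So F validates K, D; T would additionally require R to be reflexive. The strongest is D.

D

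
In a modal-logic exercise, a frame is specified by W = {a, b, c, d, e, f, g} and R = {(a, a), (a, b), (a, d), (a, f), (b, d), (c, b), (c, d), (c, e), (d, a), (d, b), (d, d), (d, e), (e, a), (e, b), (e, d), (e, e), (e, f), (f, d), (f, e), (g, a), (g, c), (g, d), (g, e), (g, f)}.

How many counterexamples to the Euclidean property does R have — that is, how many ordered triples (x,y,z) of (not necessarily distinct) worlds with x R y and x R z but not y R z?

Enumerating: (a,b,a), (a,b,b), (a,b,f), (a,d,f), (a,f,a), (a,f,b), (a,f,f), (c,b,b), (c,b,e), (d,a,e), (d,b,a), (d,b,b), … and 21 more.
Total: 33.

33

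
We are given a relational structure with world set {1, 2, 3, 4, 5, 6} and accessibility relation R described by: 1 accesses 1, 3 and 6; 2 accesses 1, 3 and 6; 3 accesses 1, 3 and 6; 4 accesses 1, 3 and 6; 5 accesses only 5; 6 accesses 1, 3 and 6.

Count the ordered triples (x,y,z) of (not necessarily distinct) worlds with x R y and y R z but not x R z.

R is transitive; there are no such tuples.

0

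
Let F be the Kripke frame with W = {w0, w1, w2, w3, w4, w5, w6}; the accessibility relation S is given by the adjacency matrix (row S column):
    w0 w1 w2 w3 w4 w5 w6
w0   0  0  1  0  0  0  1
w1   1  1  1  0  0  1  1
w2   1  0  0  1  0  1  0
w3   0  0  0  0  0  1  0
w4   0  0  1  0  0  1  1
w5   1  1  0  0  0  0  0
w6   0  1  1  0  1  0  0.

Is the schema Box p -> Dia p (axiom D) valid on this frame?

By correspondence theory, D is valid on a frame iff S is serial.
Serial: yes — every world has a successor (e.g. w0 S w2).

Yes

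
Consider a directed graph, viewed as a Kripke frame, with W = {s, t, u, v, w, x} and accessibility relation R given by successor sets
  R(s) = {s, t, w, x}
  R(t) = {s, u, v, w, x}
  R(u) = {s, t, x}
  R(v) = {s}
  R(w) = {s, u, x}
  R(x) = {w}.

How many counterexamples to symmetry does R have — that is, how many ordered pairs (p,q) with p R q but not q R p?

Enumerating: (s,x), (t,v), (t,w), (t,x), (u,s), (u,x), (v,s), (w,u).

8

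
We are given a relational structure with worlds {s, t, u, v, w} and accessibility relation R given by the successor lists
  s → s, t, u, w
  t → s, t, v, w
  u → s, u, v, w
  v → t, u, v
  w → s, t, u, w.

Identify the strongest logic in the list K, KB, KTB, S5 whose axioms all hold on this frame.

Symmetric (axiom B): yes — every pair in R has its reverse in R.
Reflexive (axiom T): yes — every world is R-related to itself.
Euclidean (axiom 5): no — s R t and s R u, but not t R u.
So F validates K, KB, KTB; S5 would additionally require R to be Euclidean. The strongest is KTB.

KTB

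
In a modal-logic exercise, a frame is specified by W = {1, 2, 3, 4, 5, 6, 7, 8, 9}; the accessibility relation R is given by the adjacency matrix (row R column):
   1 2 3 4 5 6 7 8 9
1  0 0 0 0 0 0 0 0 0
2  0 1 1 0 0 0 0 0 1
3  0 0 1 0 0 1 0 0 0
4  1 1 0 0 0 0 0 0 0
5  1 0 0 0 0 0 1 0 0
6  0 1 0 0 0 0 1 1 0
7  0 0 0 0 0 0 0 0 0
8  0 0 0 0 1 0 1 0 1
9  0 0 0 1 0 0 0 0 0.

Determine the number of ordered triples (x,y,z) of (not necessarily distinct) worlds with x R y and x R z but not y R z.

30

Enumerating: (2,3,2), (2,3,9), (2,9,2), (2,9,3), (2,9,9), (3,6,3), (3,6,6), (4,1,1), (4,1,2), (4,2,1), (5,1,1), (5,1,7), … and 18 more.
Total: 30.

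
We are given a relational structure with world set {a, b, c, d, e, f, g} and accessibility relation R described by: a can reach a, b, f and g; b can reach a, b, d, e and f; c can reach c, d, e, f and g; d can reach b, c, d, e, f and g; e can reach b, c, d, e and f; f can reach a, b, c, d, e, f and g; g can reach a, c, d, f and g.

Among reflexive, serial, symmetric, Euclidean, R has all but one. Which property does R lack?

Reflexive: yes — every world is R-related to itself.
Serial: yes — every world has a successor (e.g. a R a).
Symmetric: yes — every pair in R has its reverse in R.
Euclidean: no — a R b and a R g, but not b R g.
Only Euclidean fails.

Euclidean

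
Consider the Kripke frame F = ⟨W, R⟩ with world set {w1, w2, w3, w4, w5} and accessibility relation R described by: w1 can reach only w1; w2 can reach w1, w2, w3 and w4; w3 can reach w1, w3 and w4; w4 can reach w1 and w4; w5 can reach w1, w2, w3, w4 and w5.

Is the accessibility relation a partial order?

Reflexive: yes — every world is R-related to itself.
Transitive: yes — every two-step R-path is closed by a direct edge.
Antisymmetric: yes — no distinct pair is related both ways.
So R is a partial order.

Yes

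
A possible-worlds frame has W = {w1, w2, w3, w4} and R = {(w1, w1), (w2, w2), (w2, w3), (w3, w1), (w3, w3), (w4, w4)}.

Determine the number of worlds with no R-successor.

R is serial; there are no such worlds.

0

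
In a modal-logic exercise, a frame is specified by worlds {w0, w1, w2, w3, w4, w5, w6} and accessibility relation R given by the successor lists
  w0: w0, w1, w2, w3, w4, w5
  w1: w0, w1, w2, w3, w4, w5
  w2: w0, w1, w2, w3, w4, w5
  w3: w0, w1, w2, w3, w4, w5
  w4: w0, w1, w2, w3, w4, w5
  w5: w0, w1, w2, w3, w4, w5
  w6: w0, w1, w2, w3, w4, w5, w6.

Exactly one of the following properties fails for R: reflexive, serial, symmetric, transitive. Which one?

symmetric

Reflexive: yes — every world is R-related to itself.
Serial: yes — every world has a successor (e.g. w0 R w0).
Symmetric: no — w6 R w0 but not w0 R w6.
Transitive: yes — every two-step R-path is closed by a direct edge.
Only symmetric fails.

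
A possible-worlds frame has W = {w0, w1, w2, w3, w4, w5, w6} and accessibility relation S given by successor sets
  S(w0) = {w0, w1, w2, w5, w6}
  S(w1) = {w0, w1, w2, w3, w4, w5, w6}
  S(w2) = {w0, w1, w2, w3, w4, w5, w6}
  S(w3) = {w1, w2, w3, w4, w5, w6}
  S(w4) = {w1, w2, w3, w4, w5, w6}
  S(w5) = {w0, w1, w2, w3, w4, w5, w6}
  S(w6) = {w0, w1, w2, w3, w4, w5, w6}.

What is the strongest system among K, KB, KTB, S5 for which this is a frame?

KTB

Symmetric (axiom B): yes — every pair in S has its reverse in S.
Reflexive (axiom T): yes — every world is S-related to itself.
Euclidean (axiom 5): no — w1 S w0 and w1 S w3, but not w0 S w3.
So F validates K, KB, KTB; S5 would additionally require S to be Euclidean. The strongest is KTB.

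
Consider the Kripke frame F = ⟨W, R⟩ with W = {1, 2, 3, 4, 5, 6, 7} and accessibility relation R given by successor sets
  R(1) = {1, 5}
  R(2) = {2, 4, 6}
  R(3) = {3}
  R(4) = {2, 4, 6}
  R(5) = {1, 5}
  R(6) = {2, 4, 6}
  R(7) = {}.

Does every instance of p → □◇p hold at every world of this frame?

Yes

Axiom B corresponds to the accessibility relation being symmetric.
Symmetric: yes — every pair in R has its reverse in R.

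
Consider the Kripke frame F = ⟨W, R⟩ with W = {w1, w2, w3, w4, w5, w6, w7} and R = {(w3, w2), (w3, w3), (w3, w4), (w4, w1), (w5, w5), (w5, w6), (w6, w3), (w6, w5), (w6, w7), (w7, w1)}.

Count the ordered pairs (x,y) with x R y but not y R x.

6

Enumerating: (w3,w2), (w3,w4), (w4,w1), (w6,w3), (w6,w7), (w7,w1).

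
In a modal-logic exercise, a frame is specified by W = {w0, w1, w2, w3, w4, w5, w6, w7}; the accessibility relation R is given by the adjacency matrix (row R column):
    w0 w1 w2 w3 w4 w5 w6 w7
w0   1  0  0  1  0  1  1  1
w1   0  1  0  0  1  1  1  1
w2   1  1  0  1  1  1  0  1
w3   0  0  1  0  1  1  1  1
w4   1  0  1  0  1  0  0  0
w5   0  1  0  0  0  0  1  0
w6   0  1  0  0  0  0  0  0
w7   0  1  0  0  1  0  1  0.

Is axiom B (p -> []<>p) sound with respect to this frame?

No

Axiom B corresponds to the accessibility relation being symmetric.
Symmetric: no — w0 R w3 but not w3 R w0.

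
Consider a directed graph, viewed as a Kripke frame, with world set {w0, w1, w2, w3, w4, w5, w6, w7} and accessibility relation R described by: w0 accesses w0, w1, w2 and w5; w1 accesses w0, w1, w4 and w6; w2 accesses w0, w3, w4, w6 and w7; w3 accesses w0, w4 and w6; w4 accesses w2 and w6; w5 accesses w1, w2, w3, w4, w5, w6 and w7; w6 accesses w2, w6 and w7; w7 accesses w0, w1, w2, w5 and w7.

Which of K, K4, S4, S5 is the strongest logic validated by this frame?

Transitive (axiom 4): no — w0 R w1 and w1 R w4, but not w0 R w4.
Reflexive (axiom T): no — w2 is not related to itself.
Euclidean (axiom 5): no — w0 R w1 and w0 R w2, but not w1 R w2.
So F validates K; K4 would additionally require R to be transitive. The strongest is K.

K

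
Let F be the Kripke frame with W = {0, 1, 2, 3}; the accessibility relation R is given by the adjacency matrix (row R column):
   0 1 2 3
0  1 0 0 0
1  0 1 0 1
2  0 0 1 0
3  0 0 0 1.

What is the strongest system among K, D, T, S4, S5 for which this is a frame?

Serial (axiom D): yes — every world has a successor (e.g. 0 R 0).
Reflexive (axiom T): yes — every world is R-related to itself.
Transitive (axiom 4): yes — every two-step R-path is closed by a direct edge.
Euclidean (axiom 5): no — 1 R 3 and 1 R 1, but not 3 R 1.
So F validates K, D, T, S4; S5 would additionally require R to be Euclidean. The strongest is S4.

S4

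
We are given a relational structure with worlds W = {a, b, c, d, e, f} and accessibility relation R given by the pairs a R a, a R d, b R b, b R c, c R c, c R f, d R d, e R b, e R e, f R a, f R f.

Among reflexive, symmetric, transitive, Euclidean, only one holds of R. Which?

Reflexive: yes — every world is R-related to itself.
Symmetric: no — a R d but not d R a.
Transitive: no — b R c and c R f, but not b R f.
Euclidean: no — a R d and a R a, but not d R a.
Only reflexive holds.

reflexive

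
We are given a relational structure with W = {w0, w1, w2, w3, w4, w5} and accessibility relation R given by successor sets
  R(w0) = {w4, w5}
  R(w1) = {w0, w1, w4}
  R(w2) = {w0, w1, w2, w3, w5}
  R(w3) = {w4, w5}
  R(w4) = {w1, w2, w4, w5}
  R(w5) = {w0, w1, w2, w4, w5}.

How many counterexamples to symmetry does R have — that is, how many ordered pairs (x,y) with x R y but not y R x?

9

Enumerating: (w0,w4), (w1,w0), (w2,w0), (w2,w1), (w2,w3), (w3,w4), (w3,w5), (w4,w2), (w5,w1).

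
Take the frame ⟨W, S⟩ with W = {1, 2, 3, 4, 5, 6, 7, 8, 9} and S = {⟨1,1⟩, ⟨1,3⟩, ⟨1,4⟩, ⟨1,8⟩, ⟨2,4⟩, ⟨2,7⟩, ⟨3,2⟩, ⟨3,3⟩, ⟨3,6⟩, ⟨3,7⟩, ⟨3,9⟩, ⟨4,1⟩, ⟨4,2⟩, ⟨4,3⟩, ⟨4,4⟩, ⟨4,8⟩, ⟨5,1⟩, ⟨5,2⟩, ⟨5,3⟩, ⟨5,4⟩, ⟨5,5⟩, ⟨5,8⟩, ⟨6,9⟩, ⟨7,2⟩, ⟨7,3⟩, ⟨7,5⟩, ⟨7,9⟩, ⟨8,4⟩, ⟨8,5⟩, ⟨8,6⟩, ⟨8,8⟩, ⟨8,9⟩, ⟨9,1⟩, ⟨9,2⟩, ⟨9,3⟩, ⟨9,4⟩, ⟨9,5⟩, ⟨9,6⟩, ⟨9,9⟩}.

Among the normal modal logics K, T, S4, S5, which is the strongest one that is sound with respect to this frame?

Reflexive (axiom T): no — 2 is not related to itself.
Transitive (axiom 4): no — 1 S 3 and 3 S 2, but not 1 S 2.
Euclidean (axiom 5): no — 1 S 3 and 1 S 4, but not 3 S 4.
So F validates K; T would additionally require S to be reflexive. The strongest is K.

K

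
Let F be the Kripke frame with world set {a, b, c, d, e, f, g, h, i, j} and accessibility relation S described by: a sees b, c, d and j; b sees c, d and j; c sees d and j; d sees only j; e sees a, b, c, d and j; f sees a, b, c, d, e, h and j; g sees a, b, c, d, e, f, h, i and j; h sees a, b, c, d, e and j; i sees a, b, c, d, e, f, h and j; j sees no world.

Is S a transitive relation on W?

Yes

Transitive: yes — every two-step S-path is closed by a direct edge.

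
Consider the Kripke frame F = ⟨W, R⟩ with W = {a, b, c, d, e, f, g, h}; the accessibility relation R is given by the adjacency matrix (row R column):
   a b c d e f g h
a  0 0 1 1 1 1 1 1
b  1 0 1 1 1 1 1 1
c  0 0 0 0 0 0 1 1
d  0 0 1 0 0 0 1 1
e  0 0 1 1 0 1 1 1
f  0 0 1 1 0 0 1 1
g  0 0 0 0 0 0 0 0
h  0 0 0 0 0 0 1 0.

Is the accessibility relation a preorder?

No

Reflexive: no — a is not related to itself.
Transitive: yes — every two-step R-path is closed by a direct edge.
So R is not a preorder.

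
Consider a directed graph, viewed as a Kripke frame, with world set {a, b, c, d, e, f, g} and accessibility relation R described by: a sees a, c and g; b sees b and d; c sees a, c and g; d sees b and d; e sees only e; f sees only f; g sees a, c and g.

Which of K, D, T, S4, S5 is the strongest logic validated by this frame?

Serial (axiom D): yes — every world has a successor (e.g. a R a).
Reflexive (axiom T): yes — every world is R-related to itself.
Transitive (axiom 4): yes — every two-step R-path is closed by a direct edge.
Euclidean (axiom 5): yes — any two successors of a common world are R-related.
So F validates K, D, T, S4, S5. The strongest is S5.

S5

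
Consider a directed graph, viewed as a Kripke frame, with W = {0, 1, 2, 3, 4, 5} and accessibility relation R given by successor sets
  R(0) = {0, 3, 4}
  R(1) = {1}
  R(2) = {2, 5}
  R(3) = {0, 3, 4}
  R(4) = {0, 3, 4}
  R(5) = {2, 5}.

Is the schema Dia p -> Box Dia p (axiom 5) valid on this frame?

Yes

The schema 5 characterises exactly the Euclidean frames.
Euclidean: yes — any two successors of a common world are R-related.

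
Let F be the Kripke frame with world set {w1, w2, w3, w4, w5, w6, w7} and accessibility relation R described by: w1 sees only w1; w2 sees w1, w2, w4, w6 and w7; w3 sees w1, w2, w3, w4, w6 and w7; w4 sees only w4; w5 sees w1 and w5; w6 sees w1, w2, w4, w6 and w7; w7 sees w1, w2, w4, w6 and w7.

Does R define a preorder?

Reflexive: yes — every world is R-related to itself.
Transitive: yes — every two-step R-path is closed by a direct edge.
So R is a preorder.

Yes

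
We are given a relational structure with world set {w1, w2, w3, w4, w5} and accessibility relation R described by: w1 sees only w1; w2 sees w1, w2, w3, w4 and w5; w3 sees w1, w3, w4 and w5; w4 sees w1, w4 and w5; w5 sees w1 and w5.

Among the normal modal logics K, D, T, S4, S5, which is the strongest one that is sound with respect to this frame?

Serial (axiom D): yes — every world has a successor (e.g. w1 R w1).
Reflexive (axiom T): yes — every world is R-related to itself.
Transitive (axiom 4): yes — every two-step R-path is closed by a direct edge.
Euclidean (axiom 5): no — w2 R w1 and w2 R w3, but not w1 R w3.
So F validates K, D, T, S4; S5 would additionally require R to be Euclidean. The strongest is S4.

S4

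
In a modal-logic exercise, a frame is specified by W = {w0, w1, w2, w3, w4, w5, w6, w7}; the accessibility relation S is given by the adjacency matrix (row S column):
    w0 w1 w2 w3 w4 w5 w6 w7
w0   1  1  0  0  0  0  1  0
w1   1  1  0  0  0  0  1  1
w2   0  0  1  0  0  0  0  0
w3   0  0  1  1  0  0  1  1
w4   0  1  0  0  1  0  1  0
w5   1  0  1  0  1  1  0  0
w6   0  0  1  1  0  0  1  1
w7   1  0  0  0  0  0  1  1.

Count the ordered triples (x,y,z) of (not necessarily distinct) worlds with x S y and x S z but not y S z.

30

Enumerating: (w0,w6,w0), (w0,w6,w1), (w1,w0,w7), (w1,w6,w0), (w1,w6,w1), (w1,w7,w1), (w3,w2,w3), (w3,w2,w6), (w3,w2,w7), (w3,w7,w2), (w3,w7,w3), (w4,w1,w4), … and 18 more.
Total: 30.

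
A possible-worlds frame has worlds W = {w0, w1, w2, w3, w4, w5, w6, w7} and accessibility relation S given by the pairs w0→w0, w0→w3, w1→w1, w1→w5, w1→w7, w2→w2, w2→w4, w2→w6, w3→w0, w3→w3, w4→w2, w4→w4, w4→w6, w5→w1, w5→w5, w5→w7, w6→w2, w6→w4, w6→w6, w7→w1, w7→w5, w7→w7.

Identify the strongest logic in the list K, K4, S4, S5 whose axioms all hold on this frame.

Transitive (axiom 4): yes — every two-step S-path is closed by a direct edge.
Reflexive (axiom T): yes — every world is S-related to itself.
Euclidean (axiom 5): yes — any two successors of a common world are S-related.
So F validates K, K4, S4, S5. The strongest is S5.

S5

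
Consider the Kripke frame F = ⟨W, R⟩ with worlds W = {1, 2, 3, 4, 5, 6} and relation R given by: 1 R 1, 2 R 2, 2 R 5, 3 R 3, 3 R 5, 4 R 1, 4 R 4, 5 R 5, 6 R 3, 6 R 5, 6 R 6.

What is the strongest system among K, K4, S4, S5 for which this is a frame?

S4

Transitive (axiom 4): yes — every two-step R-path is closed by a direct edge.
Reflexive (axiom T): yes — every world is R-related to itself.
Euclidean (axiom 5): no — 6 R 5 and 6 R 3, but not 5 R 3.
So F validates K, K4, S4; S5 would additionally require R to be Euclidean. The strongest is S4.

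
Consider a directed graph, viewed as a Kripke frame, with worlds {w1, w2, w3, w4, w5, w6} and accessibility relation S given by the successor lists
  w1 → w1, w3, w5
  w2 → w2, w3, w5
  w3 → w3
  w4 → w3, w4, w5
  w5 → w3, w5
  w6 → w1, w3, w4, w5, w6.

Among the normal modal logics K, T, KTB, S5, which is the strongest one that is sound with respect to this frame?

T

Reflexive (axiom T): yes — every world is S-related to itself.
Symmetric (axiom B): no — w1 S w3 but not w3 S w1.
Euclidean (axiom 5): no — w1 S w3 and w1 S w5, but not w3 S w5.
So F validates K, T; KTB would additionally require S to be symmetric. The strongest is T.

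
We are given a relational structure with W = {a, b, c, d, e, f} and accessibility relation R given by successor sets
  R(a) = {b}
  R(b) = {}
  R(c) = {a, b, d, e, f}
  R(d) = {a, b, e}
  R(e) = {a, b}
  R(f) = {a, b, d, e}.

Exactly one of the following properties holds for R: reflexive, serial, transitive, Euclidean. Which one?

transitive

Reflexive: no — a is not related to itself.
Serial: no — b has no R-successor.
Transitive: yes — every two-step R-path is closed by a direct edge.
Euclidean: no — c R a and c R d, but not a R d.
Only transitive holds.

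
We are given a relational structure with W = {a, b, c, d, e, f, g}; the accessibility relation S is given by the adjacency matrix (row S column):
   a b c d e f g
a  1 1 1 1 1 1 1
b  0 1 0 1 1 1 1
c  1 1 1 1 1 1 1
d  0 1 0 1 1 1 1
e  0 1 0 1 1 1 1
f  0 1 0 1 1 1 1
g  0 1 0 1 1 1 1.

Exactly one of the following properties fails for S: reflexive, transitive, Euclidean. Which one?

Reflexive: yes — every world is S-related to itself.
Transitive: yes — every two-step S-path is closed by a direct edge.
Euclidean: no — a S b and a S c, but not b S c.
Only Euclidean fails.

Euclidean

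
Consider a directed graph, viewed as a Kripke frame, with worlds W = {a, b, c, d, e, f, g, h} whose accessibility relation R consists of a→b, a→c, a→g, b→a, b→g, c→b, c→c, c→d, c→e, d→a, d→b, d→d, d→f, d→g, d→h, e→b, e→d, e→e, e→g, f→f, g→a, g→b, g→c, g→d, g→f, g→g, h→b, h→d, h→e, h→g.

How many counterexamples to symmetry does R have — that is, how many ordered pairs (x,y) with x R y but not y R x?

15

Enumerating: (a,c), (c,b), (c,d), (c,e), (d,a), (d,b), (d,f), (e,b), (e,d), (e,g), (g,c), (g,f), (h,b), (h,e), (h,g).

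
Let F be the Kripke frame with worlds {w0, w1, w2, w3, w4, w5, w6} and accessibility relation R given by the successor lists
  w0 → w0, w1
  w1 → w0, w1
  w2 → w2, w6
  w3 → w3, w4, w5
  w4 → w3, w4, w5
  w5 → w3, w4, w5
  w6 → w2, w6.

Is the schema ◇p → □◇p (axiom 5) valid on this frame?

Yes

By correspondence theory, 5 is valid on a frame iff R is Euclidean.
Euclidean: yes — any two successors of a common world are R-related.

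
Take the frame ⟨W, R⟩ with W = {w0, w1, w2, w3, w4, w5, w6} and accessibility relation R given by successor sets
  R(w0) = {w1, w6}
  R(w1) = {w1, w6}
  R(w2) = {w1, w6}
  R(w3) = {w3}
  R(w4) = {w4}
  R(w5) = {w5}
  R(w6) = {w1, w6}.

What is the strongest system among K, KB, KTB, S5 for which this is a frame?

Symmetric (axiom B): no — w0 R w1 but not w1 R w0.
Reflexive (axiom T): no — w0 is not related to itself.
Euclidean (axiom 5): yes — any two successors of a common world are R-related.
So F validates K; KB would additionally require R to be symmetric. The strongest is K.

K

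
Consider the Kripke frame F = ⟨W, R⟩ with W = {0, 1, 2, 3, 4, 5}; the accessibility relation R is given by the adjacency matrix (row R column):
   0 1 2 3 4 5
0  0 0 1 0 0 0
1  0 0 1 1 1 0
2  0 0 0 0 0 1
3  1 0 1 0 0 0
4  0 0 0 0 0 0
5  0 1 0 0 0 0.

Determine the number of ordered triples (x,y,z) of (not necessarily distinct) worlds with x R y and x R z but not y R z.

Enumerating: (0,2,2), (1,2,2), (1,2,3), (1,2,4), (1,3,3), (1,3,4), (1,4,2), (1,4,3), (1,4,4), (2,5,5), (3,0,0), (3,2,0), (3,2,2), (5,1,1).

14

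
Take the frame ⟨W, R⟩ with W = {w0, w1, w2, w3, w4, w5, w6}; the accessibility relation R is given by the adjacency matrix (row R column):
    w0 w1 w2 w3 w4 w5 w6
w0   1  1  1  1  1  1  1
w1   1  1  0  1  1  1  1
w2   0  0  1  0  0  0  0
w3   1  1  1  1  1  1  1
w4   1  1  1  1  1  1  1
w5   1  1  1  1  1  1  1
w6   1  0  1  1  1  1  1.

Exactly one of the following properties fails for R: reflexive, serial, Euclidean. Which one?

Euclidean

Reflexive: yes — every world is R-related to itself.
Serial: yes — every world has a successor (e.g. w0 R w0).
Euclidean: no — w0 R w1 and w0 R w2, but not w1 R w2.
Only Euclidean fails.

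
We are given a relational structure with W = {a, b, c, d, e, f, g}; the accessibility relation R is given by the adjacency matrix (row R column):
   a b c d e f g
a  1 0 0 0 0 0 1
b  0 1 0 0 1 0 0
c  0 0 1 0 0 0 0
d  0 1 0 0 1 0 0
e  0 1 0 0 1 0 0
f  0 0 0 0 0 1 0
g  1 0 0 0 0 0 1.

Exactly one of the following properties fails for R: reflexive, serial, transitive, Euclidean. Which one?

Reflexive: no — d is not related to itself.
Serial: yes — every world has a successor (e.g. a R a).
Transitive: yes — every two-step R-path is closed by a direct edge.
Euclidean: yes — any two successors of a common world are R-related.
Only reflexive fails.

reflexive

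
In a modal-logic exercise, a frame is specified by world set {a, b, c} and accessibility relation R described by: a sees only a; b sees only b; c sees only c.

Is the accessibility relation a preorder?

Reflexive: yes — every world is R-related to itself.
Transitive: yes — every two-step R-path is closed by a direct edge.
So R is a preorder.

Yes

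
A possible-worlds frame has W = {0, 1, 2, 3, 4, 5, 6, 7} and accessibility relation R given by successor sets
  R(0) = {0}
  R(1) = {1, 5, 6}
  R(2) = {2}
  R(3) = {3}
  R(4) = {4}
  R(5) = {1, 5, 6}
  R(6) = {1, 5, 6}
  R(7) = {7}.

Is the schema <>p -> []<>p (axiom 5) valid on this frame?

The schema 5 characterises exactly the Euclidean frames.
Euclidean: yes — any two successors of a common world are R-related.

Yes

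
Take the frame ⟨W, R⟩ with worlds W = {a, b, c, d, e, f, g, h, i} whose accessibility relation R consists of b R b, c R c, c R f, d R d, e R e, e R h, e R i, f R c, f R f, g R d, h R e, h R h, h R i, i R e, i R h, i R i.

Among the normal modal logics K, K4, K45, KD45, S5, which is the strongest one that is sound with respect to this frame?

K45

Transitive (axiom 4): yes — every two-step R-path is closed by a direct edge.
Euclidean (axiom 5): yes — any two successors of a common world are R-related.
Serial (axiom D): no — a has no R-successor.
Reflexive (axiom T): no — a is not related to itself.
So F validates K, K4, K45; KD45 would additionally require R to be serial. The strongest is K45.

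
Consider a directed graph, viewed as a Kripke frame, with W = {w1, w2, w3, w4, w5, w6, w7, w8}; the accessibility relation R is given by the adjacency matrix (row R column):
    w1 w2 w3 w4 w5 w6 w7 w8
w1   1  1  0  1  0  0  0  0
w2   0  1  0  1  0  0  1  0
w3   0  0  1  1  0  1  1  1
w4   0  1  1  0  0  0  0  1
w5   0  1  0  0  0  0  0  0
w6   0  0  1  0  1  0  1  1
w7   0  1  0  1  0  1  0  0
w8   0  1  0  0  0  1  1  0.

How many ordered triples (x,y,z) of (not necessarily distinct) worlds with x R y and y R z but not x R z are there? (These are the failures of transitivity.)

39

Enumerating: (w1,w2,w7), (w1,w4,w3), (w1,w4,w8), (w2,w4,w3), (w2,w4,w8), (w2,w7,w6), (w3,w4,w2), (w3,w6,w5), (w3,w7,w2), (w3,w8,w2), (w4,w2,w4), (w4,w2,w7), … and 27 more.
Total: 39.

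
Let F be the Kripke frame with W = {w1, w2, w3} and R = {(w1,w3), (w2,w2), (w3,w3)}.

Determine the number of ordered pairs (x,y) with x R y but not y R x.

Enumerating: (w1,w3).

1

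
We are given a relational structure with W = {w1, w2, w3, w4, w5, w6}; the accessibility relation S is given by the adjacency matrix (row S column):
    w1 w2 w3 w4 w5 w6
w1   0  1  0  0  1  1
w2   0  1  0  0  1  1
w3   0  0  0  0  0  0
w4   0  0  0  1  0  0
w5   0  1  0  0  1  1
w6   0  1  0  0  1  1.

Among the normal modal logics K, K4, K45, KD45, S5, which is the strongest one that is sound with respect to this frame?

K45

Transitive (axiom 4): yes — every two-step S-path is closed by a direct edge.
Euclidean (axiom 5): yes — any two successors of a common world are S-related.
Serial (axiom D): no — w3 has no S-successor.
Reflexive (axiom T): no — w1 is not related to itself.
So F validates K, K4, K45; KD45 would additionally require S to be serial. The strongest is K45.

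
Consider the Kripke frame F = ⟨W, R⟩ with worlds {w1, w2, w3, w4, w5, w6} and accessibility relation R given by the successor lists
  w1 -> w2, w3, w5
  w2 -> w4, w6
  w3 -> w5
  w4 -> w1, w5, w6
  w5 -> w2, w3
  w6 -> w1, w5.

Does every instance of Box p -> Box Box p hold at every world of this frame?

The schema 4 characterises exactly the transitive frames.
Transitive: no — w1 R w2 and w2 R w4, but not w1 R w4.

No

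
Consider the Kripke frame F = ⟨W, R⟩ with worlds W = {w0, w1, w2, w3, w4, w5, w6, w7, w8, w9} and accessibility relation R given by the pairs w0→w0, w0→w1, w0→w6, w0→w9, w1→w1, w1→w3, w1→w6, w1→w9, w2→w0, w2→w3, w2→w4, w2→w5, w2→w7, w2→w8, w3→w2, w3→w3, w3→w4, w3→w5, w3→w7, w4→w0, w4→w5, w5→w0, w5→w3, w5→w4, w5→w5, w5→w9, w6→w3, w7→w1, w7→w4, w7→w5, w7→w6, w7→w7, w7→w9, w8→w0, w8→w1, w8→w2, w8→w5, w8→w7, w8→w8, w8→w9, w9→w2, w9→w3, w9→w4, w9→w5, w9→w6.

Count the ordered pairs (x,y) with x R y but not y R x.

Enumerating: (w0,w1), (w0,w6), (w0,w9), (w1,w3), (w1,w6), (w1,w9), (w2,w0), (w2,w4), (w2,w5), (w2,w7), (w3,w4), (w3,w7), … and 17 more.
Total: 29.

29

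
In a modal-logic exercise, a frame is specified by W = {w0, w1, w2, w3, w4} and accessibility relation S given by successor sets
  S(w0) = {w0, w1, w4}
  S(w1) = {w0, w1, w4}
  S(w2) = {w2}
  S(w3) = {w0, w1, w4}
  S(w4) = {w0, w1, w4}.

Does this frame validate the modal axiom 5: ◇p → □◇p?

The schema 5 characterises exactly the Euclidean frames.
Euclidean: yes — any two successors of a common world are S-related.

Yes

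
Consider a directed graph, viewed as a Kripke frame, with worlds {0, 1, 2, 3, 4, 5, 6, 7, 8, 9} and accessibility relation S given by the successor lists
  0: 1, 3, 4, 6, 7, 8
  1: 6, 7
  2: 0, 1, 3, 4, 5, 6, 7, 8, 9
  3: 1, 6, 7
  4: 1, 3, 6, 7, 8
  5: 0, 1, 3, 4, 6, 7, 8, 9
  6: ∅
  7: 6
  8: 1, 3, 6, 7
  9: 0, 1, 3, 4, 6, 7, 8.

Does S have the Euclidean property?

Euclidean: no — 0 S 1 and 0 S 3, but not 1 S 3.

No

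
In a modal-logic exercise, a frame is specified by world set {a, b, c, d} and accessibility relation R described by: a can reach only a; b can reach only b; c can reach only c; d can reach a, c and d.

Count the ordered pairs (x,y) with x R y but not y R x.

Enumerating: (d,a), (d,c).

2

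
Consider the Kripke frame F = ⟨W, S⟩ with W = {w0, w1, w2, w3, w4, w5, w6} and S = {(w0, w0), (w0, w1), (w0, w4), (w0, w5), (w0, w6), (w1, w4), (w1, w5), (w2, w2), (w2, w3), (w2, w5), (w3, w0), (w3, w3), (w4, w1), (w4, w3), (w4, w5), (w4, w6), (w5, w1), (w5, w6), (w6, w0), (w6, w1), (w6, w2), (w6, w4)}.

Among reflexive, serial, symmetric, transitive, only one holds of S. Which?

serial

Reflexive: no — w1 is not related to itself.
Serial: yes — every world has a successor (e.g. w0 S w0).
Symmetric: no — w0 S w1 but not w1 S w0.
Transitive: no — w0 S w4 and w4 S w3, but not w0 S w3.
Only serial holds.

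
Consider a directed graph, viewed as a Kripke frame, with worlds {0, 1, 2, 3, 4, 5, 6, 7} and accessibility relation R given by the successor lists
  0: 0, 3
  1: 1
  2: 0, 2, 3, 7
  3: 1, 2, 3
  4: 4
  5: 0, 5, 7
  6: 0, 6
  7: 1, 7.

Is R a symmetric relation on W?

No

Symmetric: no — 0 R 3 but not 3 R 0.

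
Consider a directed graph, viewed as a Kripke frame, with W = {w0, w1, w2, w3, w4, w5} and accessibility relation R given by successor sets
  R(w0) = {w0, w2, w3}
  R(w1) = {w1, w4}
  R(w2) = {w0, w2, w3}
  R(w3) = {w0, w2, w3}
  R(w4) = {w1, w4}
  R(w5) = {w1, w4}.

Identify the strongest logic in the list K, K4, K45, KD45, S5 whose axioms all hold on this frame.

KD45

Transitive (axiom 4): yes — every two-step R-path is closed by a direct edge.
Euclidean (axiom 5): yes — any two successors of a common world are R-related.
Serial (axiom D): yes — every world has a successor (e.g. w0 R w0).
Reflexive (axiom T): no — w5 is not related to itself.
So F validates K, K4, K45, KD45; S5 would additionally require R to be reflexive. The strongest is KD45.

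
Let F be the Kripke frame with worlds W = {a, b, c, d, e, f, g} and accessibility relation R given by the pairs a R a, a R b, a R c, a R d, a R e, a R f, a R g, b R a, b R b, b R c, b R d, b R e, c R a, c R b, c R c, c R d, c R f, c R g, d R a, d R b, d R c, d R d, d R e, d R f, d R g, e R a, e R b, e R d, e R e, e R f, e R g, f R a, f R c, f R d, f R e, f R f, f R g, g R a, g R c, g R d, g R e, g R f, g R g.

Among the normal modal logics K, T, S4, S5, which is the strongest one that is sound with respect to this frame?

T

Reflexive (axiom T): yes — every world is R-related to itself.
Transitive (axiom 4): no — b R a and a R f, but not b R f.
Euclidean (axiom 5): no — a R b and a R f, but not b R f.
So F validates K, T; S4 would additionally require R to be transitive. The strongest is T.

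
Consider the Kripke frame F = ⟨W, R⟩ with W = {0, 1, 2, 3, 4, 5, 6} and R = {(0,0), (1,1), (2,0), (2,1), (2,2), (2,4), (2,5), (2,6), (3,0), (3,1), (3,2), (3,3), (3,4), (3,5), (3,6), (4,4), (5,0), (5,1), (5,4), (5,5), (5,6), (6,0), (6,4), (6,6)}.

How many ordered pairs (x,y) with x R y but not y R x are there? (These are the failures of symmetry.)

Enumerating: (2,0), (2,1), (2,4), (2,5), (2,6), (3,0), (3,1), (3,2), (3,4), (3,5), (3,6), (5,0), (5,1), (5,4), (5,6), (6,0), (6,4).

17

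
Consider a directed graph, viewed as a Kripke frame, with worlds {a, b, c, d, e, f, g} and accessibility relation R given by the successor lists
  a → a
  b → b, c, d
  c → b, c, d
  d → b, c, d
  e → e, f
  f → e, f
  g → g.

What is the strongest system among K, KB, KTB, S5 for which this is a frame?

Symmetric (axiom B): yes — every pair in R has its reverse in R.
Reflexive (axiom T): yes — every world is R-related to itself.
Euclidean (axiom 5): yes — any two successors of a common world are R-related.
So F validates K, KB, KTB, S5. The strongest is S5.

S5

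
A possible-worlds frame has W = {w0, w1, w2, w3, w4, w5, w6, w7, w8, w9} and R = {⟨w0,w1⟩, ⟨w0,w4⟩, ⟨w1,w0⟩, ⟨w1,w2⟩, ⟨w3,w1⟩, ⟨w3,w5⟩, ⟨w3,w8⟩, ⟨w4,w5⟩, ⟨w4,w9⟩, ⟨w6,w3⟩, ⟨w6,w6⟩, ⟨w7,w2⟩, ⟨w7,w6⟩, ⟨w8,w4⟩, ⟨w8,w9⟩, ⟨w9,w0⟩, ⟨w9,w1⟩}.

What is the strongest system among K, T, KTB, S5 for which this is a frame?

K

Reflexive (axiom T): no — w0 is not related to itself.
Symmetric (axiom B): no — w0 R w4 but not w4 R w0.
Euclidean (axiom 5): no — w0 R w1 and w0 R w4, but not w1 R w4.
So F validates K; T would additionally require R to be reflexive. The strongest is K.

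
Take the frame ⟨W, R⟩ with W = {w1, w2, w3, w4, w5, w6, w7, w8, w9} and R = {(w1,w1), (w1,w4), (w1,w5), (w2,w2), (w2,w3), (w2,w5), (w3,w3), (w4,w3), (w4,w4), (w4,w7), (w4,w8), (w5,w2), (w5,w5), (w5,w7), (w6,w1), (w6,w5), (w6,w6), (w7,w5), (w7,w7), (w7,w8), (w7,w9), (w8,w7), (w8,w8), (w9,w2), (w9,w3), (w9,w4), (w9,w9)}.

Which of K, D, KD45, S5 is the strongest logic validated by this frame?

D

Serial (axiom D): yes — every world has a successor (e.g. w1 R w1).
Euclidean (axiom 5): no — w1 R w4 and w1 R w5, but not w4 R w5.
Transitive (axiom 4): no — w1 R w4 and w4 R w3, but not w1 R w3.
Reflexive (axiom T): yes — every world is R-related to itself.
So F validates K, D; KD45 would additionally require R to be Euclidean and transitive. The strongest is D.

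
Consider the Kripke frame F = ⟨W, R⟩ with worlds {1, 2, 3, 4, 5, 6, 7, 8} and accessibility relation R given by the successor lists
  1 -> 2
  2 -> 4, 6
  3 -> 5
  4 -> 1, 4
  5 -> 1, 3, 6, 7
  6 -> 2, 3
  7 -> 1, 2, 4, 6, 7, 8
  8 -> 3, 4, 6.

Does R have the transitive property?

Transitive: no — 1 R 2 and 2 R 4, but not 1 R 4.

No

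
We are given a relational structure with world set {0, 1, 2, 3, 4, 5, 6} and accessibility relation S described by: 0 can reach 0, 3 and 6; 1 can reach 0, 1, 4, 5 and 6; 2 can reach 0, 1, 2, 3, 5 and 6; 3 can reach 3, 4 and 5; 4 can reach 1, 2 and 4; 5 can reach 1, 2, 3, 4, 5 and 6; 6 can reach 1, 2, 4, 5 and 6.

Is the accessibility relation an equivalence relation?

No

Reflexive: yes — every world is S-related to itself.
Symmetric: no — 0 S 3 but not 3 S 0.
Transitive: no — 0 S 3 and 3 S 4, but not 0 S 4.
So S is not an equivalence relation.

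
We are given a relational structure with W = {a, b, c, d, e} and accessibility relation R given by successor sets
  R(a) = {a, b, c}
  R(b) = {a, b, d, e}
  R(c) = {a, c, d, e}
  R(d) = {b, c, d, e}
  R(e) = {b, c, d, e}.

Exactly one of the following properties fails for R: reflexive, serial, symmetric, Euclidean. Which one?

Euclidean

Reflexive: yes — every world is R-related to itself.
Serial: yes — every world has a successor (e.g. a R a).
Symmetric: yes — every pair in R has its reverse in R.
Euclidean: no — a R b and a R c, but not b R c.
Only Euclidean fails.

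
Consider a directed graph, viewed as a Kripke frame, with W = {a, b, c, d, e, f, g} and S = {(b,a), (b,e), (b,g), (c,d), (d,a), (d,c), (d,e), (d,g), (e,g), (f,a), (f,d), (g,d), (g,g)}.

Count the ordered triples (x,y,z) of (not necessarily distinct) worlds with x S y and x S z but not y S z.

Enumerating: (b,a,a), (b,a,e), (b,a,g), (b,e,a), (b,e,e), (b,g,a), (b,g,e), (c,d,d), (d,a,a), (d,a,c), (d,a,e), (d,a,g), … and 14 more.
Total: 26.

26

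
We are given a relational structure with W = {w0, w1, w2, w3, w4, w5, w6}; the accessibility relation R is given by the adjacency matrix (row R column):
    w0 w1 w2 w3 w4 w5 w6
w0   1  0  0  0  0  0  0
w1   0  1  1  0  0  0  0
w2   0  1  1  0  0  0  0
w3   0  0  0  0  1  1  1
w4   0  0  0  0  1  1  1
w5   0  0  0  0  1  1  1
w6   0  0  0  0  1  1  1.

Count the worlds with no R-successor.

R is serial; there are no such worlds.

0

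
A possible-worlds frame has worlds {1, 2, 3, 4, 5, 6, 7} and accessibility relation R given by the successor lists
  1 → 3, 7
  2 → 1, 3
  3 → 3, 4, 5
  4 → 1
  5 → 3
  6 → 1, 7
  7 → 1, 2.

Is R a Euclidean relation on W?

Euclidean: no — 1 R 3 and 1 R 7, but not 3 R 7.

No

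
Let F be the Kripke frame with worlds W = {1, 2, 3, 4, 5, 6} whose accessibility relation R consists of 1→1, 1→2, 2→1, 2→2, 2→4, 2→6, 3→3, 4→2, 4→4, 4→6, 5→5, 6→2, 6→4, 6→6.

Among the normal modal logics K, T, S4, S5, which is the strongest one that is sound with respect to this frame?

T

Reflexive (axiom T): yes — every world is R-related to itself.
Transitive (axiom 4): no — 1 R 2 and 2 R 4, but not 1 R 4.
Euclidean (axiom 5): no — 2 R 1 and 2 R 4, but not 1 R 4.
So F validates K, T; S4 would additionally require R to be transitive. The strongest is T.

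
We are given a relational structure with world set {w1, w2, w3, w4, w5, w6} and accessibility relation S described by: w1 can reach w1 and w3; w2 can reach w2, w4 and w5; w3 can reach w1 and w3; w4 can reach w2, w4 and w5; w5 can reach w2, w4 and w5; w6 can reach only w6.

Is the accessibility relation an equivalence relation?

Yes

Reflexive: yes — every world is S-related to itself.
Symmetric: yes — every pair in S has its reverse in S.
Transitive: yes — every two-step S-path is closed by a direct edge.
So S is an equivalence relation.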